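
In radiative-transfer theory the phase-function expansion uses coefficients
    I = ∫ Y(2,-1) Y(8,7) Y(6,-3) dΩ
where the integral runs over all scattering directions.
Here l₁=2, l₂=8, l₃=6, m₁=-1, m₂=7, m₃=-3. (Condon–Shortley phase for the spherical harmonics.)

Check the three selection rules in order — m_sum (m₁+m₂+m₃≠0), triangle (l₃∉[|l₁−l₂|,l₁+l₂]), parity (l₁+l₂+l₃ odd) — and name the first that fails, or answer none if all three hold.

m_sum

Σmᵢ = 3  ✗
l₃∈[|l₁−l₂|,l₁+l₂]=[6,10], have l₃=6
Σlᵢ = 16 ⇒ even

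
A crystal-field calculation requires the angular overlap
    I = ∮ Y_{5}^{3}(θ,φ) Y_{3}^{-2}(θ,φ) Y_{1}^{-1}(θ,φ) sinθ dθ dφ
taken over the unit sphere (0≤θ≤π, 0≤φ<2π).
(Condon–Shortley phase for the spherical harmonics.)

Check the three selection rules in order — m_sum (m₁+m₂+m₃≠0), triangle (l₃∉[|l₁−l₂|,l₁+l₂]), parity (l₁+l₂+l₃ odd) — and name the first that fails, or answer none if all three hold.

m₁+m₂+m₃ = 3 − 2 − 1 = 0  ✓
triangle: |5−3|=2 ≤ l₃=1 ≤ 5+3=8  ✗
parity: l₁+l₂+l₃ = 9 is odd

triangle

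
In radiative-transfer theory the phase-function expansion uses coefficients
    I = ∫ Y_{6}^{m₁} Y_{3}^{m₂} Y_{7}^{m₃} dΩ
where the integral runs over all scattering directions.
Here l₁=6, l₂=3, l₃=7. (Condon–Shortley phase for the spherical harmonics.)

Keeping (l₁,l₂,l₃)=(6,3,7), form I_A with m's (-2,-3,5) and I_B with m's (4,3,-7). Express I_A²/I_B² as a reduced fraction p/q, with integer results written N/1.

270/91

l's match ⇒ only the (l;m) 3-j factors differ between A and B.
A: triangle coeff Δ(6,3,7) = 1/2042040; Σ_t [0,0]: t=0:+1/3870720 = 1/3870720; (3j)²=135/6188 [(6 3 7; -2 -3 5)], sign=+1
B: triangle coeff Δ(6,3,7) = 1/2042040; Σ_t [2,2]: t=2:+1/174182400 = 1/174182400; (3j)²=1/136 [(6 3 7; 4 3 -7)], sign=+1
I_A²/I_B² = (135/6188)/(1/136) = 270/91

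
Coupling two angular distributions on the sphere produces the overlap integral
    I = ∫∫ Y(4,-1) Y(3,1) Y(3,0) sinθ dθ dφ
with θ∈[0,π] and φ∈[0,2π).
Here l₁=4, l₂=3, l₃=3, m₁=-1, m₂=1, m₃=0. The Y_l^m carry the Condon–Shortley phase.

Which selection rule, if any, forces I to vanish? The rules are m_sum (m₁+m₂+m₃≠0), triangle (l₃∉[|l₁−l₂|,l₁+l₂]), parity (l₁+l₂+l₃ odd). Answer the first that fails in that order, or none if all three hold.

Σmᵢ = 0  ✓
l₃∈[|l₁−l₂|,l₁+l₂]=[1,7], have l₃=3  ✓
Σlᵢ = 10 ⇒ even  ✓

none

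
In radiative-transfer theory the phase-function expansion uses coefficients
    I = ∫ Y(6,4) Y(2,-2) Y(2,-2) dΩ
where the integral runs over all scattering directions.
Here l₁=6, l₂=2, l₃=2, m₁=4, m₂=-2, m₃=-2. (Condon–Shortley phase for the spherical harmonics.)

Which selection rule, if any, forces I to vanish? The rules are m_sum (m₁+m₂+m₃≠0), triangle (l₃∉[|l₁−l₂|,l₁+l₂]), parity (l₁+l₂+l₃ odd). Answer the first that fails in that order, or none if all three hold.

triangle

m₁+m₂+m₃ = 4 − 2 − 2 = 0  ✓
triangle: |6−2|=4 ≤ l₃=2 ≤ 6+2=8  ✗
parity: l₁+l₂+l₃ = 10 is even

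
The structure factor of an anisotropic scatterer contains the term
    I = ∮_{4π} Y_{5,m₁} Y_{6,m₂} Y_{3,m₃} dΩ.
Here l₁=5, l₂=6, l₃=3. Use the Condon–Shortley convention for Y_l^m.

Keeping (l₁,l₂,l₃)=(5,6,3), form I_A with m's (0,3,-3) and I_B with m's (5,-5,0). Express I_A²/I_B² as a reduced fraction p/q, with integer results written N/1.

28/33

Shared (l₁,l₂,l₃)=(5,6,3): N and (l;000)² cancel in I_A²/I_B².
A: Δ = 8!·2!·4!/15! = 1/675675; Racah Σ t=5..5: t=5:−1/34560 = -1/34560; ⇒ 3j(5 6 3; 0 3 -3)² = 4/143, sgn -1
B: Δ = 8!·2!·4!/15! = 1/675675; Racah Σ t=0..0: t=0:+1/483840 = 1/483840; ⇒ 3j(5 6 3; 5 -5 0)² = 3/91, sgn -1
I_A²/I_B² = (4/143)/(3/91) = 28/33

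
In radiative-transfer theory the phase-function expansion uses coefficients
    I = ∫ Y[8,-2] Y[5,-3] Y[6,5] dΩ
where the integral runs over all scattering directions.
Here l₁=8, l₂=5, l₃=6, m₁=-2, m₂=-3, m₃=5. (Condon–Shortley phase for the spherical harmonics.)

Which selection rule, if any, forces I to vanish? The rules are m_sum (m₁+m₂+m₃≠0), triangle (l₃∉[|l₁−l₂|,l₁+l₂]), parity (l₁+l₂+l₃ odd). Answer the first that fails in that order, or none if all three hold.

parity

m₁+m₂+m₃ = -2 − 3 + 5 = 0  ✓
triangle: |8−5|=3 ≤ l₃=6 ≤ 8+5=13  ✓
parity: l₁+l₂+l₃ = 19 is odd  ✗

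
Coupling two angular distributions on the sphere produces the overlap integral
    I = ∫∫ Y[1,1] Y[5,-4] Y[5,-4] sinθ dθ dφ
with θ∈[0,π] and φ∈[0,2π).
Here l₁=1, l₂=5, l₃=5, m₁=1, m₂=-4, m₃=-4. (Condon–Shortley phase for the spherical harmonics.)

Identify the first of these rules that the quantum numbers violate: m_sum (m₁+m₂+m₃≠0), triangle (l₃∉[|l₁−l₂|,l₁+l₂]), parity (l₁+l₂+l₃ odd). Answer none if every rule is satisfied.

azimuthal sum: 1 − 4 − 4 = -7  ✗
4 ≤ 5 ≤ 6 (triangle on l)
L = 1 + 5 + 5 = 11 (odd)

m_sum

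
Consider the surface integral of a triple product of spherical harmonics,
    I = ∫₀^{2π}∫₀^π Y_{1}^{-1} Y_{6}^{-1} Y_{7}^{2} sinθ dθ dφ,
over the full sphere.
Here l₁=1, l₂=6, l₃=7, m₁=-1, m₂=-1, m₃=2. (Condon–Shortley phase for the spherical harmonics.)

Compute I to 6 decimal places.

0.209937

m-sum 0 ✓  L=14 even ✓  5≤7≤7 ✓
Π(2lᵢ+1) = 3×13×15 = 585
triangle coeff Δ(1,6,7) = 1/1365
Σ_t [0,0]: t=0:+1/518400 = 1/518400
(3j)²=7/195 [(1 6 7; 0 0 0)], sign=-1
Σ_t [0,0]: t=0:+1/1209600 = 1/1209600
(3j)²=12/455 [(1 6 7; -1 -1 2)], sign=-1
⇒ 4πI² = 36/65
I = (+1)√(36/65/(4π)) = 0.20993732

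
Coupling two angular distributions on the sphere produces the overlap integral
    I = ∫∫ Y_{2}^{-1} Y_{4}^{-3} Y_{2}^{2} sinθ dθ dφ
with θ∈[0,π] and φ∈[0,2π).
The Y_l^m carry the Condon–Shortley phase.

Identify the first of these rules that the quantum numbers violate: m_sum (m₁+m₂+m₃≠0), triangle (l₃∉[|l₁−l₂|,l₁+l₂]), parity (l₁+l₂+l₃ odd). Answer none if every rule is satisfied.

m_sum

m₁+m₂+m₃ = -1 − 3 + 2 = -2  ✗
triangle: |2−4|=2 ≤ l₃=2 ≤ 2+4=6
parity: l₁+l₂+l₃ = 8 is even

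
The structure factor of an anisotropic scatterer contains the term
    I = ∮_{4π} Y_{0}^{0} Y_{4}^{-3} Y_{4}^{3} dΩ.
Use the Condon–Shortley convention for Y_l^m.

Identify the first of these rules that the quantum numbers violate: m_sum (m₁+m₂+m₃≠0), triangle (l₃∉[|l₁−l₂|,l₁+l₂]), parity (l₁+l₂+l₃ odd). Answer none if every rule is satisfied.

none

Σmᵢ = 0  ✓
l₃∈[|l₁−l₂|,l₁+l₂]=[4,4], have l₃=4  ✓
Σlᵢ = 8 ⇒ even  ✓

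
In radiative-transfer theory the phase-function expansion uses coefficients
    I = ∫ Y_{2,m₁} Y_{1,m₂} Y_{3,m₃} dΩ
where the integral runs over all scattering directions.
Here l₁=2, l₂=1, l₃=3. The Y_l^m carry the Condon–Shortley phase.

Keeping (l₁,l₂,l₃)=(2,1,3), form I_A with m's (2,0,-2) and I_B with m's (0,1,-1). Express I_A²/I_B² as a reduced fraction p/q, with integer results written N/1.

Same 2,1,3: normalisation and zero-m 3j drop out of the ratio.
A: Δ: 0! 4! 2! / 7! → 1/105; sum: t=0:+1/24 = 1/24; 3j²(2 1 3; 2 0 -2) = Δ·Π!·Σ² = 1/21  (sign -1)
B: Δ: 0! 4! 2! / 7! → 1/105; sum: t=0:+1/8 = 1/8; 3j²(2 1 3; 0 1 -1) = Δ·Π!·Σ² = 2/35  (sign +1)
I_A²/I_B² = (1/21)/(2/35) = 5/6

5/6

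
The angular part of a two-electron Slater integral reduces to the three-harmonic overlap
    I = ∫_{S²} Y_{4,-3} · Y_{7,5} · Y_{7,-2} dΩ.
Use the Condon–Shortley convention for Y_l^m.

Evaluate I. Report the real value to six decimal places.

m-sum 0 ✓  L=18 even ✓  3≤7≤11 ✓
Π(2lᵢ+1) = 9×15×15 = 2025
triangle coeff Δ(4,7,7) = 1/58198140
Σ_t [0,4]: t=0:+1/17418240 t=1:−1/622080 t=2:+1/230400 t=3:−1/622080 t=4:+1/17418240 = 1/806400
(3j)²=2268/230945 [(4 7 7; 0 0 0)], sign=-1
Σ_t [3,4]: t=3:−1/52254720 t=4:+1/11612160 = 1/14929920
(3j)²=1225/75582 [(4 7 7; -3 5 -2)], sign=-1
⇒ 4πI² = 62511750/193947611
I = (+1)√(62511750/193947611/(4π)) = 0.16015248

0.160152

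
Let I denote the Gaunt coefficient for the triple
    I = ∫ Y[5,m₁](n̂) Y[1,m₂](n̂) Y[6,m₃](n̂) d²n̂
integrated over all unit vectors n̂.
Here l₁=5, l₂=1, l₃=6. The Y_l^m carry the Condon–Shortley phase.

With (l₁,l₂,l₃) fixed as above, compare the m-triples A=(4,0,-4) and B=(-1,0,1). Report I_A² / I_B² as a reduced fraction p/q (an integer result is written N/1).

4/7

Same 5,1,6: normalisation and zero-m 3j drop out of the ratio.
A: Δ: 0! 10! 2! / 13! → 1/858; sum: t=0:+1/362880 = 1/362880; 3j²(5 1 6; 4 0 -4) = Δ·Π!·Σ² = 10/429  (sign +1)
B: Δ: 0! 10! 2! / 13! → 1/858; sum: t=0:+1/17280 = 1/17280; 3j²(5 1 6; -1 0 1) = Δ·Π!·Σ² = 35/858  (sign -1)
I_A²/I_B² = (10/429)/(35/858) = 4/7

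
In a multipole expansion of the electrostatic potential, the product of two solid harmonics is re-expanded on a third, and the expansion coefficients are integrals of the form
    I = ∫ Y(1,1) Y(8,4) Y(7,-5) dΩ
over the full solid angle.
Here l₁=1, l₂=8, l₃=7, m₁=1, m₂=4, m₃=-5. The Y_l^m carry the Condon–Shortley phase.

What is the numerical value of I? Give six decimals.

0.074948

Checks pass: Σm=0; 16 even; l₃=7∈[7,9].
(2·1+1)(2·8+1)(2·7+1) = 765
Δ: 2! 0! 14! / 17! → 1/2040
sum: t=1:−1/25401600 = -1/25401600
3j²(1 8 7; 0 0 0) = Δ·Π!·Σ² = 8/255  (sign +1)
sum: t=0:+1/1916006400 = 1/1916006400
3j²(1 8 7; 1 4 -5) = Δ·Π!·Σ² = 1/340  (sign +1)
combine: 4πI² = 765·8/255·1/340 = 6/85
take √, sign +1: I = 0.07494820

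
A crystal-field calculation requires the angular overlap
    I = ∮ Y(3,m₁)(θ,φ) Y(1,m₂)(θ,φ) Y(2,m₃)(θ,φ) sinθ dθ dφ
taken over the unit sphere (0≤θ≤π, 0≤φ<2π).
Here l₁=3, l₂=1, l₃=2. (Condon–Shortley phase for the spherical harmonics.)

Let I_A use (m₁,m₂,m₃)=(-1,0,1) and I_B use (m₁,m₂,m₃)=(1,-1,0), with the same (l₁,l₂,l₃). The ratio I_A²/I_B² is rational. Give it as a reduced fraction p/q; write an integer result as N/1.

4/3

Same 3,1,2: normalisation and zero-m 3j drop out of the ratio.
A: Δ: 2! 4! 0! / 7! → 1/105; sum: t=1:−1/6 = -1/6; 3j²(3 1 2; -1 0 1) = Δ·Π!·Σ² = 8/105  (sign +1)
B: Δ: 2! 4! 0! / 7! → 1/105; sum: t=0:+1/8 = 1/8; 3j²(3 1 2; 1 -1 0) = Δ·Π!·Σ² = 2/35  (sign +1)
I_A²/I_B² = (8/105)/(2/35) = 4/3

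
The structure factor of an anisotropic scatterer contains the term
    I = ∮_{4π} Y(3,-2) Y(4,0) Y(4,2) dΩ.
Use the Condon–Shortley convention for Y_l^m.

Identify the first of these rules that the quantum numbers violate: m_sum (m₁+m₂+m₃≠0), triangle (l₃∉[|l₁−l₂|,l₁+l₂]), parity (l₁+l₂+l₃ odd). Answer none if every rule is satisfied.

parity

Σmᵢ = 0  ✓
l₃∈[|l₁−l₂|,l₁+l₂]=[1,7], have l₃=4  ✓
Σlᵢ = 11 ⇒ odd  ✗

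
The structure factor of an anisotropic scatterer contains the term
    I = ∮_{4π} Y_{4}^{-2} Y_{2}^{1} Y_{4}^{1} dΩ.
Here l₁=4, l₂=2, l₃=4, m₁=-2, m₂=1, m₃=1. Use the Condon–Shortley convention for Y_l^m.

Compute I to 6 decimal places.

0.127700

Checks pass: Σm=0; 10 even; l₃=4∈[2,6].
(2·4+1)(2·2+1)(2·4+1) = 405
Δ: 2! 6! 2! / 11! → 1/13860
sum: t=0:+1/192 t=1:−1/36 t=2:+1/192 = -5/288
3j²(4 2 4; 0 0 0) = Δ·Π!·Σ² = 20/693  (sign -1)
sum: t=1:−1/240 t=2:+1/96 = 1/160
3j²(4 2 4; -2 1 1) = Δ·Π!·Σ² = 27/1540  (sign -1)
combine: 4πI² = 405·20/693·27/1540 = 1215/5929
take √, sign +1: I = 0.12770047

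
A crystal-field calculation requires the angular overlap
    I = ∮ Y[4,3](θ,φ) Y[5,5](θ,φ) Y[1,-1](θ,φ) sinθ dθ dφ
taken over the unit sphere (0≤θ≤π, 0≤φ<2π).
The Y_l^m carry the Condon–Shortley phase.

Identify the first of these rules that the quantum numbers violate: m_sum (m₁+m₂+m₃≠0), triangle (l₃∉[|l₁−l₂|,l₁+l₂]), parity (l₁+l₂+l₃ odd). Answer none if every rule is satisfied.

m₁+m₂+m₃ = 3 + 5 − 1 = 7  ✗
triangle: |4−5|=1 ≤ l₃=1 ≤ 4+5=9
parity: l₁+l₂+l₃ = 10 is even

m_sum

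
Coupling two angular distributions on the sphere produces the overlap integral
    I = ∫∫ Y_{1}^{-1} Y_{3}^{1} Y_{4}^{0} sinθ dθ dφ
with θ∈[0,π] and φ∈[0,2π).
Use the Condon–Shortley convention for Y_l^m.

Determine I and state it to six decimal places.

m-sum 0 ✓  L=8 even ✓  2≤4≤4 ✓
Π(2lᵢ+1) = 3×7×9 = 189
triangle coeff Δ(1,3,4) = 1/252
Σ_t [0,0]: t=0:+1/36 = 1/36
(3j)²=4/63 [(1 3 4; 0 0 0)], sign=+1
Σ_t [0,0]: t=0:+1/96 = 1/96
(3j)²=1/42 [(1 3 4; -1 1 0)], sign=+1
⇒ 4πI² = 2/7
I = (+1)√(2/7/(4π)) = 0.15078601

0.150786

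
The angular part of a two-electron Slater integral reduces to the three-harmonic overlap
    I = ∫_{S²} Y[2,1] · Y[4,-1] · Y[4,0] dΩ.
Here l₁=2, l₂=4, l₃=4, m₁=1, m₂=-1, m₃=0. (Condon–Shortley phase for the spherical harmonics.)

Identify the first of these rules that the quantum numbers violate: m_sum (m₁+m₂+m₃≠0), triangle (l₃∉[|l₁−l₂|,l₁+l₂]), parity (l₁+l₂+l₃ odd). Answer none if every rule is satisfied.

none

Σmᵢ = 0  ✓
l₃∈[|l₁−l₂|,l₁+l₂]=[2,6], have l₃=4  ✓
Σlᵢ = 10 ⇒ even  ✓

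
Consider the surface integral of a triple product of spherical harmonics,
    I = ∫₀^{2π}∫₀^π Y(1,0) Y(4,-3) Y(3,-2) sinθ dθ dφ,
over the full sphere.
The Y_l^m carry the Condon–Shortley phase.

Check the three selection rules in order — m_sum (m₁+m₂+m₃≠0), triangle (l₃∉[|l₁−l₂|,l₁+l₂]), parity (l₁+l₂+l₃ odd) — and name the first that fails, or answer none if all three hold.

m_sum

azimuthal sum: 0 − 3 − 2 = -5  ✗
3 ≤ 3 ≤ 5 (triangle on l)
L = 1 + 4 + 3 = 8 (even)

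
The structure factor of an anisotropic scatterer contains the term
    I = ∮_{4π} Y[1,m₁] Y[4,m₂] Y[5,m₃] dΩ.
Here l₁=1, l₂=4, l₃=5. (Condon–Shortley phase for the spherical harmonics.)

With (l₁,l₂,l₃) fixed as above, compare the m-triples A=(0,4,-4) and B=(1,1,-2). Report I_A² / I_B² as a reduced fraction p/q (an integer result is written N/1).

Same 1,4,5: normalisation and zero-m 3j drop out of the ratio.
A: Δ: 0! 2! 8! / 11! → 1/495; sum: t=0:+1/40320 = 1/40320; 3j²(1 4 5; 0 4 -4) = Δ·Π!·Σ² = 1/55  (sign -1)
B: Δ: 0! 2! 8! / 11! → 1/495; sum: t=0:+1/1440 = 1/1440; 3j²(1 4 5; 1 1 -2) = Δ·Π!·Σ² = 7/165  (sign -1)
I_A²/I_B² = (1/55)/(7/165) = 3/7

3/7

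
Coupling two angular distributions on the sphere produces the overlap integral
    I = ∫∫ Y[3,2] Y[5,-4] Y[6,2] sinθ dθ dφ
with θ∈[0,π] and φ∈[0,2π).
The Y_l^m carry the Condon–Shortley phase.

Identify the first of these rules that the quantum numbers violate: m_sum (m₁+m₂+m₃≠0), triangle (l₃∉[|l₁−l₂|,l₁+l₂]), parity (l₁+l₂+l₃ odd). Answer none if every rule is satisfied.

azimuthal sum: 2 − 4 + 2 = 0  ✓
2 ≤ 6 ≤ 8 (triangle on l)  ✓
L = 3 + 5 + 6 = 14 (even)  ✓

none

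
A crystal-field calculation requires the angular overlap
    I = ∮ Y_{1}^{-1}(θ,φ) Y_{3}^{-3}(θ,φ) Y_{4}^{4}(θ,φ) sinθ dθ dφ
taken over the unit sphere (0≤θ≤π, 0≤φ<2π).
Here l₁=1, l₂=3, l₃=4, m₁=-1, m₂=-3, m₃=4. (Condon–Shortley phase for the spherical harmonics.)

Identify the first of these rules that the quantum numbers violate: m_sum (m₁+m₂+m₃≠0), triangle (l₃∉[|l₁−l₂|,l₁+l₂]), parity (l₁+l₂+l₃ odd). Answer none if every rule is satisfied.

m₁+m₂+m₃ = -1 − 3 + 4 = 0  ✓
triangle: |1−3|=2 ≤ l₃=4 ≤ 1+3=4  ✓
parity: l₁+l₂+l₃ = 8 is even  ✓

none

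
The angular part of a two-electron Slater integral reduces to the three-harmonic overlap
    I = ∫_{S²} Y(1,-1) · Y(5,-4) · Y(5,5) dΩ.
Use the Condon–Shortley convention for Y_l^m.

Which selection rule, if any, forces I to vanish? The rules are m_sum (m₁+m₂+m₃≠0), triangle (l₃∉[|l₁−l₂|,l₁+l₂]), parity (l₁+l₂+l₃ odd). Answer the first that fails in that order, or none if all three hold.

parity

Σmᵢ = 0  ✓
l₃∈[|l₁−l₂|,l₁+l₂]=[4,6], have l₃=5  ✓
Σlᵢ = 11 ⇒ odd  ✗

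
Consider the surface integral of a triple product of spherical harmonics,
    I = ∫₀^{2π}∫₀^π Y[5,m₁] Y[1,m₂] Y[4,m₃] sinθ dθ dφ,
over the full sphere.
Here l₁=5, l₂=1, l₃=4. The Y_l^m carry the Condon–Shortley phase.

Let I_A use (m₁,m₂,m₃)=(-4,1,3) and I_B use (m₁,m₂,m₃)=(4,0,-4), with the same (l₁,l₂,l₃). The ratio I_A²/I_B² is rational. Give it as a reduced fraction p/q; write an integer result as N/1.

4/1

Same 5,1,4: normalisation and zero-m 3j drop out of the ratio.
A: Δ: 2! 8! 0! / 11! → 1/495; sum: t=2:+1/10080 = 1/10080; 3j²(5 1 4; -4 1 3) = Δ·Π!·Σ² = 4/55  (sign -1)
B: Δ: 2! 8! 0! / 11! → 1/495; sum: t=1:−1/40320 = -1/40320; 3j²(5 1 4; 4 0 -4) = Δ·Π!·Σ² = 1/55  (sign -1)
I_A²/I_B² = (4/55)/(1/55) = 4/1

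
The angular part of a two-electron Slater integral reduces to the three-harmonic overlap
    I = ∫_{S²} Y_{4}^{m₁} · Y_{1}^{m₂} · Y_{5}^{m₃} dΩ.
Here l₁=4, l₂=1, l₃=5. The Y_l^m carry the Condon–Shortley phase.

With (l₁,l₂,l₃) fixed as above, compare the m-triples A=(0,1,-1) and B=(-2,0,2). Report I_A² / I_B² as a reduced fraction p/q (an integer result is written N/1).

5/7

Shared (l₁,l₂,l₃)=(4,1,5): N and (l;000)² cancel in I_A²/I_B².
A: Δ = 0!·8!·2!/11! = 1/495; Racah Σ t=0..0: t=0:+1/1152 = 1/1152; ⇒ 3j(4 1 5; 0 1 -1)² = 1/33, sgn +1
B: Δ = 0!·8!·2!/11! = 1/495; Racah Σ t=0..0: t=0:+1/1440 = 1/1440; ⇒ 3j(4 1 5; -2 0 2)² = 7/165, sgn -1
I_A²/I_B² = (1/33)/(7/165) = 5/7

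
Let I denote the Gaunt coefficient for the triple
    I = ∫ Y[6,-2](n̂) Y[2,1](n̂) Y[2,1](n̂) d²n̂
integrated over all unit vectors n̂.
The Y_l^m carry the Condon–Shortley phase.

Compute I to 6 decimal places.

0.000000

|6−2|≤2≤6+2 violated ⇒ I = 0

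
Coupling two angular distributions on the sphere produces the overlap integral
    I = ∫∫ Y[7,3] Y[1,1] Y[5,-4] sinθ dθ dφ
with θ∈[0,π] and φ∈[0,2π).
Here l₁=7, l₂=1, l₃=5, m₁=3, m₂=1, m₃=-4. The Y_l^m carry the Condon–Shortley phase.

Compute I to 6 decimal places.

0.000000

|7−1|≤5≤7+1 violated ⇒ I = 0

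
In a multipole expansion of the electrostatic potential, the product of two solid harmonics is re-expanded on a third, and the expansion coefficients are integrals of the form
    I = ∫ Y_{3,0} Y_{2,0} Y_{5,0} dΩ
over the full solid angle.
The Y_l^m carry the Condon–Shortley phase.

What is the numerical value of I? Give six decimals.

Checks pass: Σm=0; 10 even; l₃=5∈[1,5].
(2·3+1)(2·2+1)(2·5+1) = 385
Δ: 0! 6! 4! / 11! → 1/2310
sum: t=0:+1/144 = 1/144
3j²(3 2 5; 0 0 0) = Δ·Π!·Σ² = 10/231  (sign -1)
(m-triple is (0,0,0) — same symbol as above.)
combine: 4πI² = 385·10/231·10/231 = 500/693
take √, sign +1: I = 0.23961470

0.239615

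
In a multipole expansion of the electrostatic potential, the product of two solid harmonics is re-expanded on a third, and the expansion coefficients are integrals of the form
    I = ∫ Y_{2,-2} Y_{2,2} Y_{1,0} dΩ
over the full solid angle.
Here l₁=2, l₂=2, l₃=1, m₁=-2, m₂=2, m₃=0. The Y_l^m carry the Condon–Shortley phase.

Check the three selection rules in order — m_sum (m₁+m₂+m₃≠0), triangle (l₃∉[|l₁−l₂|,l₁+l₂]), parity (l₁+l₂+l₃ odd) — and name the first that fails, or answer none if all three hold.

m₁+m₂+m₃ = -2 + 2 + 0 = 0  ✓
triangle: |2−2|=0 ≤ l₃=1 ≤ 2+2=4  ✓
parity: l₁+l₂+l₃ = 5 is odd  ✗

parity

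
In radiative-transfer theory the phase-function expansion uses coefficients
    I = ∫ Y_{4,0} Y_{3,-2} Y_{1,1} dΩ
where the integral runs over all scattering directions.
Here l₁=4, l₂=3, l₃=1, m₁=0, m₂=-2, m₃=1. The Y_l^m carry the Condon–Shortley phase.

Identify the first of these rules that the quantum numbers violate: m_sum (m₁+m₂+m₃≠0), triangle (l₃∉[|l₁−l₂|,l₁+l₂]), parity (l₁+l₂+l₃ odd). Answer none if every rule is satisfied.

Σmᵢ = -1  ✗
l₃∈[|l₁−l₂|,l₁+l₂]=[1,7], have l₃=1
Σlᵢ = 8 ⇒ even

m_sum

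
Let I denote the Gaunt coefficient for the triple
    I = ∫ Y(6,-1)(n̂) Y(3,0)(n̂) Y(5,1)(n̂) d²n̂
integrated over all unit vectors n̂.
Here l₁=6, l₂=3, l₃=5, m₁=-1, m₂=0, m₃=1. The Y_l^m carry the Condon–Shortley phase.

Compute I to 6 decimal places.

m-sum 0 ✓  L=14 even ✓  3≤5≤9 ✓
Π(2lᵢ+1) = 13×7×11 = 1001
triangle coeff Δ(6,3,5) = 1/675675
Σ_t [1,3]: t=1:−1/8640 t=2:+1/2304 t=3:−1/8640 = 7/34560
(3j)²=7/429 [(6 3 5; 0 0 0)], sign=-1
Σ_t [1,3]: t=1:−1/17280 t=2:+1/2880 t=3:−1/6912 = 1/6912
(3j)²=5/429 [(6 3 5; -1 0 1)], sign=+1
⇒ 4πI² = 245/1287
I = (-1)√(245/1287/(4π)) = -0.12308038

-0.123080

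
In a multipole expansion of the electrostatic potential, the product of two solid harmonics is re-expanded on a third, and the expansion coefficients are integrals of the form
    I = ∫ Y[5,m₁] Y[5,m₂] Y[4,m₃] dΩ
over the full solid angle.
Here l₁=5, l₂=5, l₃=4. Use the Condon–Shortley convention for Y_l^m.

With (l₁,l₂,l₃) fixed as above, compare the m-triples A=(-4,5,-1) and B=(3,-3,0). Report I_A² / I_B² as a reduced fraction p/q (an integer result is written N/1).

Same 5,5,4: normalisation and zero-m 3j drop out of the ratio.
A: Δ: 6! 4! 4! / 15! → 1/3153150; sum: t=6:+1/103680 = 1/103680; 3j²(5 5 4; -4 5 -1) = Δ·Π!·Σ² = 4/143  (sign -1)
B: Δ: 6! 4! 4! / 15! → 1/3153150; sum: t=0:+1/11520 t=1:−1/4320 t=2:+1/27648 = -1/9216; 3j²(5 5 4; 3 -3 0) = Δ·Π!·Σ² = 2/143  (sign -1)
I_A²/I_B² = (4/143)/(2/143) = 2/1

2/1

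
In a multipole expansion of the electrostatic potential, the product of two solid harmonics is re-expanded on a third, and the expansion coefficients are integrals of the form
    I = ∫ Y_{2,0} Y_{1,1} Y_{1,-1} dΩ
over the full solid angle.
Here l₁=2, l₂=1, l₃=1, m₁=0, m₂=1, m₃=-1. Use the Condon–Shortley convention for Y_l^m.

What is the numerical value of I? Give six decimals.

Checks pass: Σm=0; 4 even; l₃=1∈[1,3].
(2·2+1)(2·1+1)(2·1+1) = 45
Δ: 2! 2! 0! / 5! → 1/30
sum: t=1:−1/1 = -1/1
3j²(2 1 1; 0 0 0) = Δ·Π!·Σ² = 2/15  (sign +1)
sum: t=2:+1/4 = 1/4
3j²(2 1 1; 0 1 -1) = Δ·Π!·Σ² = 1/30  (sign +1)
combine: 4πI² = 45·2/15·1/30 = 1/5
take √, sign +1: I = 0.12615663

0.126157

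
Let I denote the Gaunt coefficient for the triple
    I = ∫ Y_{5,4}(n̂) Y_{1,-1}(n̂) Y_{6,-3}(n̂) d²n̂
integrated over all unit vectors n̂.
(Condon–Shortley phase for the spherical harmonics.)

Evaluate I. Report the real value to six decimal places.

m-sum 0 ✓  L=12 even ✓  4≤6≤6 ✓
Π(2lᵢ+1) = 11×3×13 = 429
triangle coeff Δ(5,1,6) = 1/858
Σ_t [0,0]: t=0:+1/14400 = 1/14400
(3j)²=6/143 [(5 1 6; 0 0 0)], sign=+1
Σ_t [0,0]: t=0:+1/725760 = 1/725760
(3j)²=1/286 [(5 1 6; 4 -1 -3)], sign=-1
⇒ 4πI² = 9/143
I = (-1)√(9/143/(4π)) = -0.07076985

-0.070770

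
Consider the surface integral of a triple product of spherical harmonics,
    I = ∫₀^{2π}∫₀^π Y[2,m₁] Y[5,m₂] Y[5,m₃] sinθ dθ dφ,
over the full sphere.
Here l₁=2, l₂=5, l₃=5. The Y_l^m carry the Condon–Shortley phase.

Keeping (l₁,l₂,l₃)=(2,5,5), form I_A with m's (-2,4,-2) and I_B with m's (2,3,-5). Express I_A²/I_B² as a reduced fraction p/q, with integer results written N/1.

12/5

Same 2,5,5: normalisation and zero-m 3j drop out of the ratio.
A: Δ: 2! 2! 8! / 13! → 1/38610; sum: t=2:+1/20160 = 1/20160; 3j²(2 5 5; -2 4 -2) = Δ·Π!·Σ² = 12/715  (sign -1)
B: Δ: 2! 2! 8! / 13! → 1/38610; sum: t=0:+1/161280 = 1/161280; 3j²(2 5 5; 2 3 -5) = Δ·Π!·Σ² = 1/143  (sign +1)
I_A²/I_B² = (12/715)/(1/143) = 12/5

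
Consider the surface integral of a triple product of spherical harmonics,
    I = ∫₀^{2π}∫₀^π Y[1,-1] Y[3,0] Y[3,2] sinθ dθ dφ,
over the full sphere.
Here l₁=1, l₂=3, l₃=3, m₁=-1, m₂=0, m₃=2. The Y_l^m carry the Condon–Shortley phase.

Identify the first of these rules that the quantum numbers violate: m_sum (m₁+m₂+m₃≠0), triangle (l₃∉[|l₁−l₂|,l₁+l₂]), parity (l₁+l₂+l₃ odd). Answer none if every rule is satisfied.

m_sum

Σmᵢ = 1  ✗
l₃∈[|l₁−l₂|,l₁+l₂]=[2,4], have l₃=3
Σlᵢ = 7 ⇒ odd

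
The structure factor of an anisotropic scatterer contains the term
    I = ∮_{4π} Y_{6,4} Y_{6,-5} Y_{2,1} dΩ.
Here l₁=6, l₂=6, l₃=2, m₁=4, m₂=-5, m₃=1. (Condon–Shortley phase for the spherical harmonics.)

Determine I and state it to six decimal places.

-0.197649

Rules hold: Σm=0, L=14 even, 0≤2≤12.
N = 13·13·5 = 845
Δ = 10!·2!·2!/15! = 1/90090
Racah Σ t=4..6: t=4:+1/69120 t=5:−1/14400 t=6:+1/69120 = -7/172800
⇒ 3j(6 6 2; 0 0 0)² = 14/715, sgn -1
Racah Σ t=0..1: t=0:+1/7257600 t=1:−1/725760 = -1/806400
⇒ 3j(6 6 2; 4 -5 1)² = 27/910, sgn +1
4πI² = N·(3j₀)²·(3jₘ)² = 27/55
I = -1·√(0.490909/4π) = -0.19764945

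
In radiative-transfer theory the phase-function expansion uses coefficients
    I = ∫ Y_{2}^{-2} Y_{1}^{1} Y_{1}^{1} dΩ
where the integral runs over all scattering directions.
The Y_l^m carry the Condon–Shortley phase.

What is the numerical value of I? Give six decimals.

Checks pass: Σm=0; 4 even; l₃=1∈[1,3].
(2·2+1)(2·1+1)(2·1+1) = 45
Δ: 2! 2! 0! / 5! → 1/30
sum: t=1:−1/1 = -1/1
3j²(2 1 1; 0 0 0) = Δ·Π!·Σ² = 2/15  (sign +1)
sum: t=2:+1/4 = 1/4
3j²(2 1 1; -2 1 1) = Δ·Π!·Σ² = 1/5  (sign +1)
combine: 4πI² = 45·2/15·1/5 = 6/5
take √, sign +1: I = 0.30901936

0.309019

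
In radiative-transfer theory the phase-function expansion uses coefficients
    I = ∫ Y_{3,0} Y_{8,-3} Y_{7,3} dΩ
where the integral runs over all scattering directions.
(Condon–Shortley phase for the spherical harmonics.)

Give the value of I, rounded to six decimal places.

Rules hold: Σm=0, L=18 even, 5≤7≤11.
N = 7·17·15 = 1785
Δ = 4!·2!·12!/19! = 1/5290740
Racah Σ t=1..3: t=1:−1/7257600 t=2:+1/2073600 t=3:−1/7257600 = 1/4838400
⇒ 3j(3 8 7; 0 0 0)² = 252/20995, sgn -1
Racah Σ t=1..3: t=1:−1/11612160 t=2:+1/8709120 t=3:−1/87091200 = 1/58060800
⇒ 3j(3 8 7; 0 -3 3)² = 99/117572, sgn +1
4πI² = N·(3j₀)²·(3jₘ)² = 18711/1037153
I = -1·√(0.0180407/4π) = -0.03788979

-0.037890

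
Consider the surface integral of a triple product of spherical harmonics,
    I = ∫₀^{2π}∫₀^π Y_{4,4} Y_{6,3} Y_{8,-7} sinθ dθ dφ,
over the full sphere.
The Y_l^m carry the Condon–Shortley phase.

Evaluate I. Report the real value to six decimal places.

m-sum 0 ✓  L=18 even ✓  2≤8≤10 ✓
Π(2lᵢ+1) = 9×13×17 = 1989
triangle coeff Δ(4,6,8) = 1/23279256
Σ_t [0,2]: t=0:+1/1658880 t=1:−1/518400 t=2:+1/1658880 = -1/1382400
(3j)²=504/46189 [(4 6 8; 0 0 0)], sign=-1
Σ_t [0,0]: t=0:+1/522547200 = 1/522547200
(3j)²=35/1938 [(4 6 8; 4 3 -7)], sign=-1
⇒ 4πI² = 26460/67507
I = (+1)√(26460/67507/(4π)) = 0.17661012

0.176610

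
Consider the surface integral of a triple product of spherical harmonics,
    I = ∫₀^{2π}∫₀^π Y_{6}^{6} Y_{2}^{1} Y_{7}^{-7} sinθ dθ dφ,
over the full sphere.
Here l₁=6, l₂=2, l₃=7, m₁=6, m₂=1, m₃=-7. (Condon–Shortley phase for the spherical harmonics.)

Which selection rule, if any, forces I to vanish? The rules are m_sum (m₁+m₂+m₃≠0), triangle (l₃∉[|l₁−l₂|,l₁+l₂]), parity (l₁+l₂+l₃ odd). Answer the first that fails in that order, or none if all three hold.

parity

Σmᵢ = 0  ✓
l₃∈[|l₁−l₂|,l₁+l₂]=[4,8], have l₃=7  ✓
Σlᵢ = 15 ⇒ odd  ✗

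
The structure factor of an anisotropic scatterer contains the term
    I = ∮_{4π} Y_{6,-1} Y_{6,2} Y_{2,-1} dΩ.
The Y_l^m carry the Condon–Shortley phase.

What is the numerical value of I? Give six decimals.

0.088837

Checks pass: Σm=0; 14 even; l₃=2∈[0,12].
(2·6+1)(2·6+1)(2·2+1) = 845
Δ: 10! 2! 2! / 15! → 1/90090
sum: t=4:+1/69120 t=5:−1/14400 t=6:+1/69120 = -7/172800
3j²(6 6 2; 0 0 0) = Δ·Π!·Σ² = 14/715  (sign -1)
sum: t=6:+1/34560 t=7:−1/60480 = 1/80640
3j²(6 6 2; -1 2 -1) = Δ·Π!·Σ² = 6/1001  (sign -1)
combine: 4πI² = 845·14/715·6/1001 = 12/121
take √, sign +1: I = 0.08883682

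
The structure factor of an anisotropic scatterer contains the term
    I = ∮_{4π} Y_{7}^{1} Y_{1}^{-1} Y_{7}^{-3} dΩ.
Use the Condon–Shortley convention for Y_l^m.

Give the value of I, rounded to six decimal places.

0.000000

Σmᵢ = -3 ≠ 0, so the φ-integral vanishes; I = 0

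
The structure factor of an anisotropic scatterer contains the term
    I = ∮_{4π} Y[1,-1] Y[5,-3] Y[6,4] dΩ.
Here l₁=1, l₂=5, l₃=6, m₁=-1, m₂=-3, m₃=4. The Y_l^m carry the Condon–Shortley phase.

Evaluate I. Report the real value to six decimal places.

Rules hold: Σm=0, L=12 even, 4≤6≤6.
N = 3·11·13 = 429
Δ = 0!·2!·10!/13! = 1/858
Racah Σ t=0..0: t=0:+1/14400 = 1/14400
⇒ 3j(1 5 6; 0 0 0)² = 6/143, sgn +1
Racah Σ t=0..0: t=0:+1/161280 = 1/161280
⇒ 3j(1 5 6; -1 -3 4)² = 15/286, sgn +1
4πI² = N·(3j₀)²·(3jₘ)² = 135/143
I = +1·√(0.944056/4π) = 0.27409047

0.274090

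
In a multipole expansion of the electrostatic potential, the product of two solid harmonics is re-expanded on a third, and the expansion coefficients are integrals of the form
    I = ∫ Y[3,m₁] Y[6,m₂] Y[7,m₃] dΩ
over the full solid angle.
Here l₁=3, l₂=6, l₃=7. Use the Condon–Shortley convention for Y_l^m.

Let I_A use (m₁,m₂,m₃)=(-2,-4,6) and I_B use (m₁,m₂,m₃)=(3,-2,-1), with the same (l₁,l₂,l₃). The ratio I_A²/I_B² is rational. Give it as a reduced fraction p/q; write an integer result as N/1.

l's match ⇒ only the (l;m) 3-j factors differ between A and B.
A: triangle coeff Δ(3,6,7) = 1/2042040; Σ_t [1,2]: t=1:−1/8709120 t=2:+1/43545600 = -1/10886400; (3j)²=8/357 [(3 6 7; -2 -4 6)], sign=+1
B: triangle coeff Δ(3,6,7) = 1/2042040; Σ_t [0,0]: t=0:+1/829440 = 1/829440; (3j)²=35/2431 [(3 6 7; 3 -2 -1)], sign=+1
I_A²/I_B² = (8/357)/(35/2431) = 1144/735

1144/735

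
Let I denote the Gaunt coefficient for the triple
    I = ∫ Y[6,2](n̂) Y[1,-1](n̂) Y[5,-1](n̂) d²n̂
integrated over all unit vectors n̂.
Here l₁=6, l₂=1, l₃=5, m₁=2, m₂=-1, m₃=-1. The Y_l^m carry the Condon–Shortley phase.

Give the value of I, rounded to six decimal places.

m-sum 0 ✓  L=12 even ✓  5≤5≤7 ✓
Π(2lᵢ+1) = 13×3×11 = 429
triangle coeff Δ(6,1,5) = 1/858
Σ_t [1,1]: t=1:−1/14400 = -1/14400
(3j)²=6/143 [(6 1 5; 0 0 0)], sign=+1
Σ_t [0,0]: t=0:+1/34560 = 1/34560
(3j)²=14/429 [(6 1 5; 2 -1 -1)], sign=+1
⇒ 4πI² = 84/143
I = (+1)√(84/143/(4π)) = 0.21620548

0.216205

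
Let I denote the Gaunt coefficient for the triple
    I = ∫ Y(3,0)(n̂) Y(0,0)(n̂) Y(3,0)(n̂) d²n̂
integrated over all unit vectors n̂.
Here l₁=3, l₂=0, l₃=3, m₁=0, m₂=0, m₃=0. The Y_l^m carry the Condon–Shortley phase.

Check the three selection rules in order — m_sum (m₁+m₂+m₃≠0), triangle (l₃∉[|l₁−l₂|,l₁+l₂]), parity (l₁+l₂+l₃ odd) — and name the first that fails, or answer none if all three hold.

none

m₁+m₂+m₃ = 0 + 0 + 0 = 0  ✓
triangle: |3−0|=3 ≤ l₃=3 ≤ 3+0=3  ✓
parity: l₁+l₂+l₃ = 6 is even  ✓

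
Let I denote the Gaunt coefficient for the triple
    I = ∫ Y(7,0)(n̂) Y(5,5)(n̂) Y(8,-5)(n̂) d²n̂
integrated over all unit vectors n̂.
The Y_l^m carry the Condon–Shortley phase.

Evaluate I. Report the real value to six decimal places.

-0.164107

Checks pass: Σm=0; 20 even; l₃=8∈[2,12].
(2·7+1)(2·5+1)(2·8+1) = 2805
Δ: 4! 10! 6! / 21! → 1/814773960
sum: t=0:+1/87091200 t=1:−1/4976640 t=2:+1/2073600 t=3:−1/4976640 t=4:+1/87091200 = 1/9676800
3j²(7 5 8; 0 0 0) = Δ·Π!·Σ² = 360/46189  (sign +1)
sum: t=4:+1/522547200 = 1/522547200
3j²(7 5 8; 0 5 -5) = Δ·Π!·Σ² = 5/323  (sign -1)
combine: 4πI² = 2805·360/46189·5/323 = 27000/79781
take √, sign -1: I = -0.16410704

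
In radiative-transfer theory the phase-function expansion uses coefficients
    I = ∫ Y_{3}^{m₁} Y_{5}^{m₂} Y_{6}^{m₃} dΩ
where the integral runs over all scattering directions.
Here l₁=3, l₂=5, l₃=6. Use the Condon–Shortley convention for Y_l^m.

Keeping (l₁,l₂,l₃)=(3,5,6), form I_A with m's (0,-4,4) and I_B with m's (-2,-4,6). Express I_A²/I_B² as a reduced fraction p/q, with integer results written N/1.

5/11

l's match ⇒ only the (l;m) 3-j factors differ between A and B.
A: triangle coeff Δ(3,5,6) = 1/675675; Σ_t [0,1]: t=0:+1/60480 t=1:−1/161280 = 1/96768; (3j)²=15/1001 [(3 5 6; 0 -4 4)], sign=+1
B: triangle coeff Δ(3,5,6) = 1/675675; Σ_t [1,1]: t=1:−1/967680 = -1/967680; (3j)²=3/91 [(3 5 6; -2 -4 6)], sign=-1
I_A²/I_B² = (15/1001)/(3/91) = 5/11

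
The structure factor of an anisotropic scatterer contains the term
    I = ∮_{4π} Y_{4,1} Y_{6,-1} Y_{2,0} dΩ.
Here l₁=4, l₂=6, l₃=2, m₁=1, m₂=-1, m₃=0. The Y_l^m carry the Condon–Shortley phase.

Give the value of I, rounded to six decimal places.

-0.230476

m-sum 0 ✓  L=12 even ✓  2≤2≤10 ✓
Π(2lᵢ+1) = 9×13×5 = 585
triangle coeff Δ(4,6,2) = 1/6435
Σ_t [4,4]: t=4:+1/2304 = 1/2304
(3j)²=5/143 [(4 6 2; 0 0 0)], sign=+1
Σ_t [3,3]: t=3:−1/2880 = -1/2880
(3j)²=14/429 [(4 6 2; 1 -1 0)], sign=-1
⇒ 4πI² = 1050/1573
I = (-1)√(1050/1573/(4π)) = -0.23047581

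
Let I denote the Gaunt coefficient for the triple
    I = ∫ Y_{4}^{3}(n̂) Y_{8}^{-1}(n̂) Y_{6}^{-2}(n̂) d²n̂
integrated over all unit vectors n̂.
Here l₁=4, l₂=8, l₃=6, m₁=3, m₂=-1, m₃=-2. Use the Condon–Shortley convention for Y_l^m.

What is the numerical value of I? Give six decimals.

Checks pass: Σm=0; 18 even; l₃=6∈[4,12].
(2·4+1)(2·8+1)(2·6+1) = 1989
Δ: 6! 2! 10! / 19! → 1/23279256
sum: t=2:+1/1658880 t=3:−1/518400 t=4:+1/1658880 = -1/1382400
3j²(4 8 6; 0 0 0) = Δ·Π!·Σ² = 504/46189  (sign -1)
sum: t=0:+1/21772800 t=1:−1/4147200 = -17/87091200
3j²(4 8 6; 3 -1 -2) = Δ·Π!·Σ² = 119/8151  (sign -1)
combine: 4πI² = 1989·504/46189·119/8151 = 179928/567853
take √, sign +1: I = 0.15879122

0.158791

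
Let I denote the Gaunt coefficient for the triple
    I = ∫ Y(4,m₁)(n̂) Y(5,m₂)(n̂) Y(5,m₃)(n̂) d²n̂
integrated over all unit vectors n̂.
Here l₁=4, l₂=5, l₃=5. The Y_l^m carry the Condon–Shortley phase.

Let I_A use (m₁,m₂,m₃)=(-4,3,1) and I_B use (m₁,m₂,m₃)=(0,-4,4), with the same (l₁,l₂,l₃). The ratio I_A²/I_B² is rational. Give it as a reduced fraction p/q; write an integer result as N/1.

5/3

l's match ⇒ only the (l;m) 3-j factors differ between A and B.
A: triangle coeff Δ(4,5,5) = 1/3153150; Σ_t [4,4]: t=4:+1/27648 = 1/27648; (3j)²=10/429 [(4 5 5; -4 3 1)], sign=+1
B: triangle coeff Δ(4,5,5) = 1/3153150; Σ_t [0,1]: t=0:+1/69120 t=1:−1/25920 = -1/41472; (3j)²=2/143 [(4 5 5; 0 -4 4)], sign=+1
I_A²/I_B² = (10/429)/(2/143) = 5/3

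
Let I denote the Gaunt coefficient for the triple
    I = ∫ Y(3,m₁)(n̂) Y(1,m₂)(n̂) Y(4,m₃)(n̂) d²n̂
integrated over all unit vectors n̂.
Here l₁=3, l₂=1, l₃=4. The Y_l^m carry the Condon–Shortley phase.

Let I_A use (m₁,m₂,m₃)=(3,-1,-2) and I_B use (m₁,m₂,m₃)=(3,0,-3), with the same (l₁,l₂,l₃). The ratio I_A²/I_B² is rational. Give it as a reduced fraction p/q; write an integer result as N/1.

1/7

l's match ⇒ only the (l;m) 3-j factors differ between A and B.
A: triangle coeff Δ(3,1,4) = 1/252; Σ_t [0,0]: t=0:+1/1440 = 1/1440; (3j)²=1/252 [(3 1 4; 3 -1 -2)], sign=+1
B: triangle coeff Δ(3,1,4) = 1/252; Σ_t [0,0]: t=0:+1/720 = 1/720; (3j)²=1/36 [(3 1 4; 3 0 -3)], sign=-1
I_A²/I_B² = (1/252)/(1/36) = 1/7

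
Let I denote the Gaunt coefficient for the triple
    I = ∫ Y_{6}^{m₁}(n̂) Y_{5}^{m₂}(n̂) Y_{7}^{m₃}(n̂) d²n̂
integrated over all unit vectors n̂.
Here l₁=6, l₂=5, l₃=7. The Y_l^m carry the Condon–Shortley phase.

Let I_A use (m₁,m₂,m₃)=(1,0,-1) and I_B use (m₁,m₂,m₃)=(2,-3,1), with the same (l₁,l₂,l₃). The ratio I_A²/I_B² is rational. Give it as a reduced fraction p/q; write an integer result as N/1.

l's match ⇒ only the (l;m) 3-j factors differ between A and B.
A: triangle coeff Δ(6,5,7) = 1/174594420; Σ_t [0,4]: t=0:+1/2073600 t=1:−1/165888 t=2:+1/103680 t=3:−1/414720 t=4:+1/14515200 = 17/9676800; (3j)²=85/19019 [(6 5 7; 1 0 -1)], sign=+1
B: triangle coeff Δ(6,5,7) = 1/174594420; Σ_t [0,2]: t=0:+1/663552 t=1:−1/518400 t=2:+1/4147200 = -1/5529600; (3j)²=98/230945 [(6 5 7; 2 -3 1)], sign=-1
I_A²/I_B² = (85/19019)/(98/230945) = 7225/686

7225/686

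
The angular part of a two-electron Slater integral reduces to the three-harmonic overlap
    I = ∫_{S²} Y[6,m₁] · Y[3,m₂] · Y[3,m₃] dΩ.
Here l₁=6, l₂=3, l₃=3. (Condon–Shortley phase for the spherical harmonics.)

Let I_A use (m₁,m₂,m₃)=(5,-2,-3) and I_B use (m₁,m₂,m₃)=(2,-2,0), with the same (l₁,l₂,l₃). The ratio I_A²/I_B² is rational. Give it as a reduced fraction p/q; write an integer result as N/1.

33/16

l's match ⇒ only the (l;m) 3-j factors differ between A and B.
A: triangle coeff Δ(6,3,3) = 1/12012; Σ_t [1,1]: t=1:−1/86400 = -1/86400; (3j)²=1/26 [(6 3 3; 5 -2 -3)], sign=-1
B: triangle coeff Δ(6,3,3) = 1/12012; Σ_t [1,1]: t=1:−1/4320 = -1/4320; (3j)²=8/429 [(6 3 3; 2 -2 0)], sign=+1
I_A²/I_B² = (1/26)/(8/429) = 33/16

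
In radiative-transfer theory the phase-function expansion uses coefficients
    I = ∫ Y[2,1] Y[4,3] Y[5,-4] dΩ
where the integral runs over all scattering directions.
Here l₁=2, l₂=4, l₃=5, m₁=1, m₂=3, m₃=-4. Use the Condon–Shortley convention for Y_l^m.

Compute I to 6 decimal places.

Σlᵢ=11 odd — θ-integrand is odd under cosθ→−cosθ; I=0

0.000000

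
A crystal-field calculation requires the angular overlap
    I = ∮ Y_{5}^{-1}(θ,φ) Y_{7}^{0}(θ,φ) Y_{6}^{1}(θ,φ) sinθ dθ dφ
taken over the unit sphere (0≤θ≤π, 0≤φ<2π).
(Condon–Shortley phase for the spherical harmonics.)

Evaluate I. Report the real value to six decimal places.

Checks pass: Σm=0; 18 even; l₃=6∈[2,12].
(2·5+1)(2·7+1)(2·6+1) = 2145
Δ: 6! 4! 8! / 19! → 1/174594420
sum: t=1:−1/4147200 t=2:+1/207360 t=3:−1/82944 t=4:+1/207360 t=5:−1/4147200 = -1/345600
3j²(5 7 6; 0 0 0) = Δ·Π!·Σ² = 420/46189  (sign -1)
sum: t=2:+1/829440 t=3:−1/124416 t=4:+1/138240 t=5:−1/1036800 t=6:+1/87091200 = -1/1814400
3j²(5 7 6; -1 0 1) = Δ·Π!·Σ² = 64/138567  (sign +1)
combine: 4πI² = 2145·420/46189·64/138567 = 134400/14919047
take √, sign -1: I = -0.02677467

-0.026775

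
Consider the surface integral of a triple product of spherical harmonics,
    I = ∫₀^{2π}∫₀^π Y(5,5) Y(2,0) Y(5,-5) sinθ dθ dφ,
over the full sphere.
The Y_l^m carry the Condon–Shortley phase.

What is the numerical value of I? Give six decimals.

Checks pass: Σm=0; 12 even; l₃=5∈[3,7].
(2·5+1)(2·2+1)(2·5+1) = 605
Δ: 2! 8! 2! / 13! → 1/38610
sum: t=0:+1/2880 t=1:−1/576 t=2:+1/2880 = -1/960
3j²(5 2 5; 0 0 0) = Δ·Π!·Σ² = 10/429  (sign +1)
sum: t=0:+1/161280 = 1/161280
3j²(5 2 5; 5 0 -5) = Δ·Π!·Σ² = 15/286  (sign +1)
combine: 4πI² = 605·10/429·15/286 = 125/169
take √, sign +1: I = 0.24260890

0.242609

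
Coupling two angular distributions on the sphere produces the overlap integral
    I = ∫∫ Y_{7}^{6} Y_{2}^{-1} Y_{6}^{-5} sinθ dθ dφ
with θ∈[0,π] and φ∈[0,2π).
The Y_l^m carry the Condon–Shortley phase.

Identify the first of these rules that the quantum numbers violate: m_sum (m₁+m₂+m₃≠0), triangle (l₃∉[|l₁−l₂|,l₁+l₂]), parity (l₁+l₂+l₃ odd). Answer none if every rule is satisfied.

parity

Σmᵢ = 0  ✓
l₃∈[|l₁−l₂|,l₁+l₂]=[5,9], have l₃=6  ✓
Σlᵢ = 15 ⇒ odd  ✗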